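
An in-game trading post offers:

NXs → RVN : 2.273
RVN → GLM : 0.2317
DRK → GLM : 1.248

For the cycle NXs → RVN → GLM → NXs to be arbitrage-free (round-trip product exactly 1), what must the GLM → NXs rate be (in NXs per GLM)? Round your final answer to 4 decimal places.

1.8988

Known legs of the cycle: 2.273 × 0.2317 = 0.5266541
For no arbitrage the full-cycle product must be 1, so the missing rate is 1 / 0.5266541 ≈ 1.898779.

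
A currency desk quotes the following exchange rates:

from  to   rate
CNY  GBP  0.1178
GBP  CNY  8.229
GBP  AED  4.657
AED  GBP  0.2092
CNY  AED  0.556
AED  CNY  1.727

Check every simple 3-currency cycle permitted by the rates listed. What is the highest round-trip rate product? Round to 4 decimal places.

AED→GBP→CNY→AED: 0.2092 × 8.229 × 0.556 = 0.95716
AED→CNY→GBP→AED: 1.727 × 0.1178 × 4.657 = 0.94742
Maximum is AED→GBP→CNY→AED at 0.9572; no arbitrage — every cycle loses value.

0.9572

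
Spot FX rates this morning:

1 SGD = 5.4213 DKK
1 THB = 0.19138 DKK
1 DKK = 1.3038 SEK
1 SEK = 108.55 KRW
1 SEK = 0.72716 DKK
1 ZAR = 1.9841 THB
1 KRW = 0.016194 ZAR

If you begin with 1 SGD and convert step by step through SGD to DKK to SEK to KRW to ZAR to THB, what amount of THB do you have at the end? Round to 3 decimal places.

24.653

1 SGD × 5.4213 = 5.4213 DKK
5.4213 DKK × 1.3038 = 7.06829094 SEK
7.06829094 SEK × 108.55 = 767.262981537 KRW
767.262981537 KRW × 0.016194 = 12.425056723010178 ZAR
12.425056723010178 ZAR × 1.9841 = 24.6525550441244941698 THB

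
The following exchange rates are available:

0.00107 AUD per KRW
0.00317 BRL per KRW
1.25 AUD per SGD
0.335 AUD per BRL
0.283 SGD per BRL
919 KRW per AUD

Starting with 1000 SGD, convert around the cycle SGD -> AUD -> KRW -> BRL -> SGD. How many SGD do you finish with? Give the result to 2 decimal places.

1030.56

1000 SGD × 1.25 = 1250 AUD
1250 AUD × 919 = 1148750 KRW
1148750 KRW × 0.00317 = 3641.5375 BRL
3641.5375 BRL × 0.283 = 1030.5551125 SGD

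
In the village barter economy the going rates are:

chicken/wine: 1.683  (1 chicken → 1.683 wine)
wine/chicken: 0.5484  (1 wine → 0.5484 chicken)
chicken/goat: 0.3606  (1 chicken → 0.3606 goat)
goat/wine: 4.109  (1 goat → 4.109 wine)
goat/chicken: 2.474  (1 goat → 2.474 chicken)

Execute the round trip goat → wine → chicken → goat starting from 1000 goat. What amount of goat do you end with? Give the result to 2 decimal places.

1000 goat × 4.109 = 4109 wine
4109 wine × 0.5484 = 2253.3756 chicken
2253.3756 chicken × 0.3606 = 812.56724136 goat

812.57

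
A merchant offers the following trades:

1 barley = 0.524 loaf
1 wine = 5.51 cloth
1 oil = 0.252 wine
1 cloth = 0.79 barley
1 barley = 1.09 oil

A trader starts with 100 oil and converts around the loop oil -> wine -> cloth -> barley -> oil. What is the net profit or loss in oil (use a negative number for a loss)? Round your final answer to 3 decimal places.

100 oil × 0.252 = 25.2 wine
25.2 wine × 5.51 = 138.852 cloth
138.852 cloth × 0.79 = 109.69308 barley
109.69308 barley × 1.09 = 119.5654572 oil
Net change: 119.5654572 − 100 = 19.5654572 oil

19.565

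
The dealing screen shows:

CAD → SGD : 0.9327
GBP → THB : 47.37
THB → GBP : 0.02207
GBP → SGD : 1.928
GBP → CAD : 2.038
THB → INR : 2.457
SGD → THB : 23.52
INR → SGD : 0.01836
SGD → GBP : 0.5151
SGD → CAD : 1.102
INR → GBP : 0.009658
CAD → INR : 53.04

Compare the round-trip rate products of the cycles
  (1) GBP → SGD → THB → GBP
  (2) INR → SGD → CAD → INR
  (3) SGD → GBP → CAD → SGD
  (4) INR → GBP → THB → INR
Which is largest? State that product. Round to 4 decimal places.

(1) 1.928 × 23.52 × 0.02207 = 1.00080
(2) 0.01836 × 1.102 × 53.04 = 1.07314
(3) 0.5151 × 2.038 × 0.9327 = 0.97912
(4) 0.009658 × 47.37 × 2.457 = 1.12408
Highest is cycle (4) at 1.1241 (>1, arbitrage).

1.1241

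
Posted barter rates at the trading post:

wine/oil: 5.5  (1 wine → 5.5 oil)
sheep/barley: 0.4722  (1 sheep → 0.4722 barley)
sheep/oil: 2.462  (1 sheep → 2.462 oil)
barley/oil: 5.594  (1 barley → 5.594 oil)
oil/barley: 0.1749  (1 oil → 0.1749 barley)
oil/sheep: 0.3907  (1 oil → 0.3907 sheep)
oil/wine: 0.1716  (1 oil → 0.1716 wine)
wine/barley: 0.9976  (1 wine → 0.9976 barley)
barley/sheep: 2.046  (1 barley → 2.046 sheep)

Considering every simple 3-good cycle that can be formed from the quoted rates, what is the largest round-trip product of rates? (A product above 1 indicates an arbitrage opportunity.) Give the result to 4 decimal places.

sheep→barley→oil→sheep: 0.4722 × 5.594 × 0.3907 = 1.03203
wine→barley→oil→wine: 0.9976 × 5.594 × 0.1716 = 0.95763
sheep→oil→barley→sheep: 2.462 × 0.1749 × 2.046 = 0.88102
Maximum is sheep→barley→oil→sheep at 1.0320; arbitrage exists.

1.0320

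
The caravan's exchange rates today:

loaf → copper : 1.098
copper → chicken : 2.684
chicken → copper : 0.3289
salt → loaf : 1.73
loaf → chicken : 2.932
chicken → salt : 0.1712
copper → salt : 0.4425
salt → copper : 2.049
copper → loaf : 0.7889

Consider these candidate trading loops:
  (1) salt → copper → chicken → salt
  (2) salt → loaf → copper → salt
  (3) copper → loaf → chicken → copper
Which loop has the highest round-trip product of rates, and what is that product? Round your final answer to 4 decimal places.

0.9415

(1) 2.049 × 2.684 × 0.1712 = 0.94152
(2) 1.73 × 1.098 × 0.4425 = 0.84055
(3) 0.7889 × 2.932 × 0.3289 = 0.76076
Highest is cycle (1) at 0.9415 (≤1, no arbitrage).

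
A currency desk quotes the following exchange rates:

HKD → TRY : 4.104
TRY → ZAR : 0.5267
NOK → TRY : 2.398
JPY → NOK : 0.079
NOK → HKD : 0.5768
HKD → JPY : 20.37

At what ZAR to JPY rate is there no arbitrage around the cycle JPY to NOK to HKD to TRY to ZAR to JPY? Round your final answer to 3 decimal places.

Known legs of the cycle: 0.079 × 0.5768 × 4.104 × 0.5267 = 0.09849700236096
For no arbitrage the full-cycle product must be 1, so the missing rate is 1 / 0.09849700236096 ≈ 10.15259.

10.153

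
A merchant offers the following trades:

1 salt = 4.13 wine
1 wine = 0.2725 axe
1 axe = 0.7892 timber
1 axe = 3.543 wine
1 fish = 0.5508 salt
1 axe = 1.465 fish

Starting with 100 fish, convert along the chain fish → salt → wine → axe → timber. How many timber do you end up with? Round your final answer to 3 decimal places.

48.921

100 fish × 0.5508 = 55.08 salt
55.08 salt × 4.13 = 227.4804 wine
227.4804 wine × 0.2725 = 61.988409 axe
61.988409 axe × 0.7892 = 48.9212523828 timber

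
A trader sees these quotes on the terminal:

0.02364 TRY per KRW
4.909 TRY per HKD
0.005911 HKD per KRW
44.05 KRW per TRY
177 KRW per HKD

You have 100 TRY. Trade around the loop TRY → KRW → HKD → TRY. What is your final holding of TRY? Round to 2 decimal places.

100 TRY × 44.05 = 4405 KRW
4405 KRW × 0.005911 = 26.037955 HKD
26.037955 HKD × 4.909 = 127.820321095 TRY

127.82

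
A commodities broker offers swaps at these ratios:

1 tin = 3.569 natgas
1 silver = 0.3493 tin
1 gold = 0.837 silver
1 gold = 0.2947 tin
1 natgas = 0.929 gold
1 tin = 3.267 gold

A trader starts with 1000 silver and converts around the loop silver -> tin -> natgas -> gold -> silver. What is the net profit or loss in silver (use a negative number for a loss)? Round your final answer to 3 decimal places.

-30.637

1000 silver × 0.3493 = 349.3 tin
349.3 tin × 3.569 = 1246.6517 natgas
1246.6517 natgas × 0.929 = 1158.1394293 gold
1158.1394293 gold × 0.837 = 969.3627023241 silver
Net change: 969.3627023241 − 1000 = -30.6372976759 silver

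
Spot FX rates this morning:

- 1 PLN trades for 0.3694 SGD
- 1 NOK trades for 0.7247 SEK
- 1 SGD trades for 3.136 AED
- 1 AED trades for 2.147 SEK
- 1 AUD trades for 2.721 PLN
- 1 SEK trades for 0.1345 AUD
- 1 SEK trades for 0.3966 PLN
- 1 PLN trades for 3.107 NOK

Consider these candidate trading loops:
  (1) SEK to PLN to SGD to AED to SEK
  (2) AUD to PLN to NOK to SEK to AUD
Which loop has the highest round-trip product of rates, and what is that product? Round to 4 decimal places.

0.9864

(1) 0.3966 × 0.3694 × 3.136 × 2.147 = 0.98641
(2) 2.721 × 3.107 × 0.7247 × 0.1345 = 0.82404
Highest is cycle (1) at 0.9864 (≤1, no arbitrage).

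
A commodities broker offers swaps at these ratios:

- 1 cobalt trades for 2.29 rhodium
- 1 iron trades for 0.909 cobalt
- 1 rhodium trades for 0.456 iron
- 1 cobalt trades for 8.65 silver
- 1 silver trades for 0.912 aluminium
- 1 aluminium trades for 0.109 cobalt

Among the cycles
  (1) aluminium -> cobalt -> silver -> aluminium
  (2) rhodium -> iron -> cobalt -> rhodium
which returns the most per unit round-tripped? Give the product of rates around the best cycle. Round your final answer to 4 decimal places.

0.9492

(1) 0.109 × 8.65 × 0.912 = 0.85988
(2) 0.456 × 0.909 × 2.29 = 0.94921
Highest is cycle (2) at 0.9492 (≤1, no arbitrage).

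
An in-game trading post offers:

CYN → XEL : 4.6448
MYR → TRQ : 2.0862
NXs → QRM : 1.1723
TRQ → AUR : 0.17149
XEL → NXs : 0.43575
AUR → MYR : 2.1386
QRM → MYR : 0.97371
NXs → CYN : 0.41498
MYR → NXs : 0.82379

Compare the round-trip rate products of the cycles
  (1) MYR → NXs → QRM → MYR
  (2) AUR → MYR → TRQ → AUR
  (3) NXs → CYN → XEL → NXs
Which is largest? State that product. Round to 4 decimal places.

0.9403

(1) 0.82379 × 1.1723 × 0.97371 = 0.94034
(2) 2.1386 × 2.0862 × 0.17149 = 0.76511
(3) 0.41498 × 4.6448 × 0.43575 = 0.83991
Highest is cycle (1) at 0.9403 (≤1, no arbitrage).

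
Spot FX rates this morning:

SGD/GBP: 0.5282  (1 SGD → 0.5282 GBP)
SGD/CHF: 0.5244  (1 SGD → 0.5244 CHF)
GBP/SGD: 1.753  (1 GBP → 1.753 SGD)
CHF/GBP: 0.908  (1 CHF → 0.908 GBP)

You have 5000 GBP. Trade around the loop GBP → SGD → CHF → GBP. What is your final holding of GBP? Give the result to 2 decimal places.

5000 GBP × 1.753 = 8765 SGD
8765 SGD × 0.5244 = 4596.366 CHF
4596.366 CHF × 0.908 = 4173.500328 GBP

4173.50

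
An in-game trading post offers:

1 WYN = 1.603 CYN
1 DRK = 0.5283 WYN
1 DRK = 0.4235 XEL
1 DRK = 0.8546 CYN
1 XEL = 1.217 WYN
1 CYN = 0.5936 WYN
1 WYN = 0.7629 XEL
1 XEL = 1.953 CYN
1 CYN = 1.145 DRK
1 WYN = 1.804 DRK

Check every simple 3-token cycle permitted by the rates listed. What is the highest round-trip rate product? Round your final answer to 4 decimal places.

DRK→WYN→CYN→DRK: 0.5283 × 1.603 × 1.145 = 0.96966
DRK→XEL→CYN→DRK: 0.4235 × 1.953 × 1.145 = 0.94702
DRK→XEL→WYN→DRK: 0.4235 × 1.217 × 1.804 = 0.92978
DRK→CYN→WYN→DRK: 0.8546 × 0.5936 × 1.804 = 0.91515
XEL→CYN→WYN→XEL: 1.953 × 0.5936 × 0.7629 = 0.88443
Maximum is DRK→WYN→CYN→DRK at 0.9697; no arbitrage — every cycle loses value.

0.9697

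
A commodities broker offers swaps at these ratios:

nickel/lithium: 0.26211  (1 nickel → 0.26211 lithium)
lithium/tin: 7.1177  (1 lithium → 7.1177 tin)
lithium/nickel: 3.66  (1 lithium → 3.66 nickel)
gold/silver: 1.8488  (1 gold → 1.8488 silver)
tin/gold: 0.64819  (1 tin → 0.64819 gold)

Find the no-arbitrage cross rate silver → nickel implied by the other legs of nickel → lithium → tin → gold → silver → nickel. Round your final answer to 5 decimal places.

0.44729

Known legs of the cycle: 0.26211 × 7.1177 × 0.64819 × 1.8488 = 2.235710305792304184
For no arbitrage the full-cycle product must be 1, so the missing rate is 1 / 2.235710305792304184 ≈ 0.4472851.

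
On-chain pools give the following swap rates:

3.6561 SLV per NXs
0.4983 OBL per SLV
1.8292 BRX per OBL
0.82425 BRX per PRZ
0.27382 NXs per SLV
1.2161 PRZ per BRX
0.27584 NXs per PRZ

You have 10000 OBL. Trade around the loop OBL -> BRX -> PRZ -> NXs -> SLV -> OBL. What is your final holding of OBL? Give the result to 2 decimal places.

11178.84

10000 OBL × 1.8292 = 18292 BRX
18292 BRX × 1.2161 = 22244.9012 PRZ
22244.9012 PRZ × 0.27584 = 6136.033547008 NXs
6136.033547008 NXs × 3.6561 = 22433.9522512159488 SLV
22433.9522512159488 SLV × 0.4983 = 11178.83840678090728704 OBL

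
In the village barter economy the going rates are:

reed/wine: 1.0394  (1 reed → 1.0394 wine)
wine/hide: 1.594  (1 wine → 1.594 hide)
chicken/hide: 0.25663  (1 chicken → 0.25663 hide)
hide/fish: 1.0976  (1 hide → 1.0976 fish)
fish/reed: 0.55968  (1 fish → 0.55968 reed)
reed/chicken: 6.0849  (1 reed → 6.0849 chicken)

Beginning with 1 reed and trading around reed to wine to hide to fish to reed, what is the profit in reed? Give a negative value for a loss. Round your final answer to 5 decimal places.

1 reed × 1.0394 = 1.0394 wine
1.0394 wine × 1.594 = 1.6568036 hide
1.6568036 hide × 1.0976 = 1.81850763136 fish
1.81850763136 fish × 0.55968 = 1.0177823511195648 reed
Net change: 1.0177823511195648 − 1 = 0.0177823511195648 reed

0.01778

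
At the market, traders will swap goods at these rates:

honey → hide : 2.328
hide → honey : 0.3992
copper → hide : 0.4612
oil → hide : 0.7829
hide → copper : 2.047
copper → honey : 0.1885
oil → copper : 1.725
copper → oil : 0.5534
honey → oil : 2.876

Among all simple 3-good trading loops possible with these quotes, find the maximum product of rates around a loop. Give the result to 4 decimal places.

0.9352

oil→copper→honey→oil: 1.725 × 0.1885 × 2.876 = 0.93517
oil→hide→honey→oil: 0.7829 × 0.3992 × 2.876 = 0.89885
hide→copper→honey→hide: 2.047 × 0.1885 × 2.328 = 0.89828
oil→hide→copper→oil: 0.7829 × 2.047 × 0.5534 = 0.88688
Maximum is oil→copper→honey→oil at 0.9352; no arbitrage — every cycle loses value.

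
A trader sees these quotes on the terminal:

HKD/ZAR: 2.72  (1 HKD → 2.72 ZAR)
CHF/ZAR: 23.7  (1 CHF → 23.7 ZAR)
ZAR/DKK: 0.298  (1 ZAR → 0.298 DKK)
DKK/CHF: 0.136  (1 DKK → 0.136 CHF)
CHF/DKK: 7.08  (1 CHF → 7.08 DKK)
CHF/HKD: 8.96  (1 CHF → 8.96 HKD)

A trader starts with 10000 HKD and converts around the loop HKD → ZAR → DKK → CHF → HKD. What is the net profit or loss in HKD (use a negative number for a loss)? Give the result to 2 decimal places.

10000 HKD × 2.72 = 27200 ZAR
27200 ZAR × 0.298 = 8105.6 DKK
8105.6 DKK × 0.136 = 1102.3616 CHF
1102.3616 CHF × 8.96 = 9877.159936 HKD
Net change: 9877.159936 − 10000 = -122.840064 HKD

-122.84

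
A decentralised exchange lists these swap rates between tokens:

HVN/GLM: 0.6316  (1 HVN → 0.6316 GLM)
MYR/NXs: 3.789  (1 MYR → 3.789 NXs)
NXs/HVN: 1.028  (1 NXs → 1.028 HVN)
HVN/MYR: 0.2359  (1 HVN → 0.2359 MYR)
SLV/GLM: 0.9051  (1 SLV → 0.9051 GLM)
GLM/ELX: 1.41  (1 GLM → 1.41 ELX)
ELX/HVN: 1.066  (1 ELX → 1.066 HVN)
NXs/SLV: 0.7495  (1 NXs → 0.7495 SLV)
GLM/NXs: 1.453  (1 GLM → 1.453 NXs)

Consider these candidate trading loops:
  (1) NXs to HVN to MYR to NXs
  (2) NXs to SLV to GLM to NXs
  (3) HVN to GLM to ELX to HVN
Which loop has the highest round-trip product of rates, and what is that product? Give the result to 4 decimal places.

0.9857

(1) 1.028 × 0.2359 × 3.789 = 0.91885
(2) 0.7495 × 0.9051 × 1.453 = 0.98568
(3) 0.6316 × 1.41 × 1.066 = 0.94933
Highest is cycle (2) at 0.9857 (≤1, no arbitrage).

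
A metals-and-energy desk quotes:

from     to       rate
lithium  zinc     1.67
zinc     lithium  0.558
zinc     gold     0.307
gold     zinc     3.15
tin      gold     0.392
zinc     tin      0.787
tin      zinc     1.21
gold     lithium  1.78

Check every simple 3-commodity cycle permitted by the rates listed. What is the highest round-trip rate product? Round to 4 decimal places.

tin→gold→zinc→tin: 0.392 × 3.15 × 0.787 = 0.97179
lithium→zinc→gold→lithium: 1.67 × 0.307 × 1.78 = 0.91259
Maximum is tin→gold→zinc→tin at 0.9718; no arbitrage — every cycle loses value.

0.9718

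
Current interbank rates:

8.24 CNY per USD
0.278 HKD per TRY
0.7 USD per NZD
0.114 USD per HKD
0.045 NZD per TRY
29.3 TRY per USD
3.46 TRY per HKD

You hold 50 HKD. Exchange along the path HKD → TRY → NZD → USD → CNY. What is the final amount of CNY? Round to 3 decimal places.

50 HKD × 3.46 = 173 TRY
173 TRY × 0.045 = 7.785 NZD
7.785 NZD × 0.7 = 5.4495 USD
5.4495 USD × 8.24 = 44.90388 CNY

44.904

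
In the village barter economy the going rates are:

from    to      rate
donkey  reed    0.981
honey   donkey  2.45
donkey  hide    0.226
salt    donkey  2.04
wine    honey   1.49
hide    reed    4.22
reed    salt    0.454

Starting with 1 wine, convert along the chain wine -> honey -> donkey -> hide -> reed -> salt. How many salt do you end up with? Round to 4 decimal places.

1.5806

1 wine × 1.49 = 1.49 honey
1.49 honey × 2.45 = 3.6505 donkey
3.6505 donkey × 0.226 = 0.825013 hide
0.825013 hide × 4.22 = 3.48155486 reed
3.48155486 reed × 0.454 = 1.58062590644 salt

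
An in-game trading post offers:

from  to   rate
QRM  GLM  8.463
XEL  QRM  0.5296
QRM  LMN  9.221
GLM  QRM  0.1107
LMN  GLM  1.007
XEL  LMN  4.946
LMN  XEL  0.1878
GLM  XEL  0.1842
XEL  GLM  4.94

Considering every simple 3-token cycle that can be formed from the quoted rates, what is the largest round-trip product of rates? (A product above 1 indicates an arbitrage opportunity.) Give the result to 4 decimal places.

LMN→GLM→QRM→LMN: 1.007 × 0.1107 × 9.221 = 1.02791
LMN→GLM→XEL→LMN: 1.007 × 0.1842 × 4.946 = 0.91743
LMN→XEL→QRM→LMN: 0.1878 × 0.5296 × 9.221 = 0.91711
XEL→QRM→GLM→XEL: 0.5296 × 8.463 × 0.1842 = 0.82559
Maximum is LMN→GLM→QRM→LMN at 1.0279; arbitrage exists.

1.0279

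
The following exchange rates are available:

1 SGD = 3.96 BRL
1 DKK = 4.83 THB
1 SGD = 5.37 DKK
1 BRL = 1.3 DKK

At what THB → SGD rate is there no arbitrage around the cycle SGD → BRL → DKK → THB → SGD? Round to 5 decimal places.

Known legs of the cycle: 3.96 × 1.3 × 4.83 = 24.86484
For no arbitrage the full-cycle product must be 1, so the missing rate is 1 / 24.86484 ≈ 0.0402174.

0.04022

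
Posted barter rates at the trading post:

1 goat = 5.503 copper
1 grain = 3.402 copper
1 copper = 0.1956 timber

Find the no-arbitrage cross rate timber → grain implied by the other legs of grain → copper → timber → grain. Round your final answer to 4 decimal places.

Known legs of the cycle: 3.402 × 0.1956 = 0.6654312
For no arbitrage the full-cycle product must be 1, so the missing rate is 1 / 0.6654312 ≈ 1.502785.

1.5028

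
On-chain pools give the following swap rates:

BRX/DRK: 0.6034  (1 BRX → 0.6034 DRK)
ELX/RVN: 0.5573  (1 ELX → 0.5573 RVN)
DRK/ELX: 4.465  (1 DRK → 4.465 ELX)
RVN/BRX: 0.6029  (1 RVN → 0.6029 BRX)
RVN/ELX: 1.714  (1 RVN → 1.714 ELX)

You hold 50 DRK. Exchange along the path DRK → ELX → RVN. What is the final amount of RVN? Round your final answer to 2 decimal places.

124.42

50 DRK × 4.465 = 223.25 ELX
223.25 ELX × 0.5573 = 124.417225 RVN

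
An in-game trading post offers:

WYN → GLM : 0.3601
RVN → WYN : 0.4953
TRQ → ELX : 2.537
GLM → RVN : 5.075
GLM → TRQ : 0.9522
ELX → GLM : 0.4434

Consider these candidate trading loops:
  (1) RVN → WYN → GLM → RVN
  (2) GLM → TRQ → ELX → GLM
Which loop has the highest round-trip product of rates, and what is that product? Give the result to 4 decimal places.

(1) 0.4953 × 0.3601 × 5.075 = 0.90516
(2) 0.9522 × 2.537 × 0.4434 = 1.07114
Highest is cycle (2) at 1.0711 (>1, arbitrage).

1.0711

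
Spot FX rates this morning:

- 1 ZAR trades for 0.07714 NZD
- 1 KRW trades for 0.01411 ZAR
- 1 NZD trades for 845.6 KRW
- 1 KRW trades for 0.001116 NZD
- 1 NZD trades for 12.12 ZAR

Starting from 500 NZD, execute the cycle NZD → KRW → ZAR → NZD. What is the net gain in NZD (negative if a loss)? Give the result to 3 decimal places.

-39.805

500 NZD × 845.6 = 422800 KRW
422800 KRW × 0.01411 = 5965.708 ZAR
5965.708 ZAR × 0.07714 = 460.19471512 NZD
Net change: 460.19471512 − 500 = -39.80528488 NZD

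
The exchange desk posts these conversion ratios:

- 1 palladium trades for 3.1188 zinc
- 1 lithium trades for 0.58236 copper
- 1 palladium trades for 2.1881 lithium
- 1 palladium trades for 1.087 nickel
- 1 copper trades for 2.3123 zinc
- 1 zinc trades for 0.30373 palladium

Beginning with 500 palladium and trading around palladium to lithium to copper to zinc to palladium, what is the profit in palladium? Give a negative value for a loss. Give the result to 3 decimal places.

500 palladium × 2.1881 = 1094.05 lithium
1094.05 lithium × 0.58236 = 637.130958 copper
637.130958 copper × 2.3123 = 1473.2379141834 zinc
1473.2379141834 zinc × 0.30373 = 447.466551674924082 palladium
Net change: 447.466551674924082 − 500 = -52.533448325075918 palladium

-52.533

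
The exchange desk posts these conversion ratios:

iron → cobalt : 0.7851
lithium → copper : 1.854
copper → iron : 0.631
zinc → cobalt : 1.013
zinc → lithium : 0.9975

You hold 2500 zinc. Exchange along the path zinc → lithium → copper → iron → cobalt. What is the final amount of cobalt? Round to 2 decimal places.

2500 zinc × 0.9975 = 2493.75 lithium
2493.75 lithium × 1.854 = 4623.4125 copper
4623.4125 copper × 0.631 = 2917.3732875 iron
2917.3732875 iron × 0.7851 = 2290.42976801625 cobalt

2290.43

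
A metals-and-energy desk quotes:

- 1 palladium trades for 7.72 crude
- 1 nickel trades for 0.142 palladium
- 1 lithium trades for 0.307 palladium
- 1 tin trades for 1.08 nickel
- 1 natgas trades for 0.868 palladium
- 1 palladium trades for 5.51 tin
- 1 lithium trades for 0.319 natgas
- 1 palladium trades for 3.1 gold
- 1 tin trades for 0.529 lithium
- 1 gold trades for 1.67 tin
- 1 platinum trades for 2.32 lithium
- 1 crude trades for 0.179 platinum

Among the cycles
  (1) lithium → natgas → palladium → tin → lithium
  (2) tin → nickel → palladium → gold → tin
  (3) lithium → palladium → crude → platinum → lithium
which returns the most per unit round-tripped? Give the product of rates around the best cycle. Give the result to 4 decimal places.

0.9842

(1) 0.319 × 0.868 × 5.51 × 0.529 = 0.80708
(2) 1.08 × 0.142 × 3.1 × 1.67 = 0.79394
(3) 0.307 × 7.72 × 0.179 × 2.32 = 0.98423
Highest is cycle (3) at 0.9842 (≤1, no arbitrage).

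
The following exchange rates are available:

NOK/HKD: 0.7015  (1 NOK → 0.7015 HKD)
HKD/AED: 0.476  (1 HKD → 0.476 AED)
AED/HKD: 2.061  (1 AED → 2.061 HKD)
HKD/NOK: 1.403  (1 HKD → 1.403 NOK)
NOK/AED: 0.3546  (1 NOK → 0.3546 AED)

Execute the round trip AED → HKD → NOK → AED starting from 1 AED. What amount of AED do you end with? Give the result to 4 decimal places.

1.0254

1 AED × 2.061 = 2.061 HKD
2.061 HKD × 1.403 = 2.891583 NOK
2.891583 NOK × 0.3546 = 1.0253553318 AED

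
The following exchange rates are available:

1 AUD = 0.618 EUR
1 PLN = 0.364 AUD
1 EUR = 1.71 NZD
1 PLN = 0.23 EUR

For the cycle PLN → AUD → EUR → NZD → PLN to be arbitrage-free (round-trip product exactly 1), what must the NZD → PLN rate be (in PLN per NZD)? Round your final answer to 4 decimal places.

2.5996

Known legs of the cycle: 0.364 × 0.618 × 1.71 = 0.38466792
For no arbitrage the full-cycle product must be 1, so the missing rate is 1 / 0.38466792 ≈ 2.599645.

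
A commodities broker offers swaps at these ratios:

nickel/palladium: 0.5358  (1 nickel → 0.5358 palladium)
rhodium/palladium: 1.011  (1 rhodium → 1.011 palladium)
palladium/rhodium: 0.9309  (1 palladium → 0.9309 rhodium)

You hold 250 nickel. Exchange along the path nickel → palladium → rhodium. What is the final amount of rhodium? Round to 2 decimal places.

250 nickel × 0.5358 = 133.95 palladium
133.95 palladium × 0.9309 = 124.694055 rhodium

124.69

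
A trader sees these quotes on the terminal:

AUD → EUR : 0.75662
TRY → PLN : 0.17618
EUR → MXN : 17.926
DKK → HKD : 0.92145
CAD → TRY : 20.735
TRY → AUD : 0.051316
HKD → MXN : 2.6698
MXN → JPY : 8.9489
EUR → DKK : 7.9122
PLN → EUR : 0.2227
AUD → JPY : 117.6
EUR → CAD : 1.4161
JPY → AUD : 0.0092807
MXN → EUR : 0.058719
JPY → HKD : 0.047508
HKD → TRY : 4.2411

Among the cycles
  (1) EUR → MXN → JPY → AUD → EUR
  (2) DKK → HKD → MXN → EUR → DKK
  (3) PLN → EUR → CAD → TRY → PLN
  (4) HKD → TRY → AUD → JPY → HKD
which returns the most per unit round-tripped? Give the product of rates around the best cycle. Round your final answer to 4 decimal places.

(1) 17.926 × 8.9489 × 0.0092807 × 0.75662 = 1.12645
(2) 0.92145 × 2.6698 × 0.058719 × 7.9122 = 1.14295
(3) 0.2227 × 1.4161 × 20.735 × 0.17618 = 1.15206
(4) 4.2411 × 0.051316 × 117.6 × 0.047508 = 1.21592
Highest is cycle (4) at 1.2159 (>1, arbitrage).

1.2159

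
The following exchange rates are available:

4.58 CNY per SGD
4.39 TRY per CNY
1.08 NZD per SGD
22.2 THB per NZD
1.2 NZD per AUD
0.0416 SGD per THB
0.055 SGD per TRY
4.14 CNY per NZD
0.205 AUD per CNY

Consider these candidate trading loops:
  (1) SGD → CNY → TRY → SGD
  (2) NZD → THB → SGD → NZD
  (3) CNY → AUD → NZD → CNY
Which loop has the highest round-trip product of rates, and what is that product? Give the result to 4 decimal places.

(1) 4.58 × 4.39 × 0.055 = 1.10584
(2) 22.2 × 0.0416 × 1.08 = 0.99740
(3) 0.205 × 1.2 × 4.14 = 1.01844
Highest is cycle (1) at 1.1058 (>1, arbitrage).

1.1058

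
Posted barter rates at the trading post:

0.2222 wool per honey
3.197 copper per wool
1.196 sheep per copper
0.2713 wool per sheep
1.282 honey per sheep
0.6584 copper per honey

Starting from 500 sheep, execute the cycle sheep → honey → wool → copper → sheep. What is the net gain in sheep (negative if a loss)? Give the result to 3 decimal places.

500 sheep × 1.282 = 641 honey
641 honey × 0.2222 = 142.4302 wool
142.4302 wool × 3.197 = 455.3493494 copper
455.3493494 copper × 1.196 = 544.5978218824 sheep
Net change: 544.5978218824 − 500 = 44.5978218824 sheep

44.598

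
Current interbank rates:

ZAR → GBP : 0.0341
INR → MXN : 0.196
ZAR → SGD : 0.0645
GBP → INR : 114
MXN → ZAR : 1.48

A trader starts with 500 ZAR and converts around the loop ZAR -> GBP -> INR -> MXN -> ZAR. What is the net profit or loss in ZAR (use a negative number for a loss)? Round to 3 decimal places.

63.828

500 ZAR × 0.0341 = 17.05 GBP
17.05 GBP × 114 = 1943.7 INR
1943.7 INR × 0.196 = 380.9652 MXN
380.9652 MXN × 1.48 = 563.828496 ZAR
Net change: 563.828496 − 500 = 63.828496 ZAR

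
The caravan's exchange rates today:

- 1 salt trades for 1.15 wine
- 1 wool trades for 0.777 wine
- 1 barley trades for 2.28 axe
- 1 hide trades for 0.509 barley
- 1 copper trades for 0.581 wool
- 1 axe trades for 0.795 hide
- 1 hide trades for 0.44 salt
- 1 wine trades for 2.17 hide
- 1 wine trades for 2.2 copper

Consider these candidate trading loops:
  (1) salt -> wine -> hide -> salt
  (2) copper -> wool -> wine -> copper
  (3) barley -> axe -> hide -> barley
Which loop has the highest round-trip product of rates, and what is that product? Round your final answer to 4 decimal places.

(1) 1.15 × 2.17 × 0.44 = 1.09802
(2) 0.581 × 0.777 × 2.2 = 0.99316
(3) 2.28 × 0.795 × 0.509 = 0.92261
Highest is cycle (1) at 1.0980 (>1, arbitrage).

1.0980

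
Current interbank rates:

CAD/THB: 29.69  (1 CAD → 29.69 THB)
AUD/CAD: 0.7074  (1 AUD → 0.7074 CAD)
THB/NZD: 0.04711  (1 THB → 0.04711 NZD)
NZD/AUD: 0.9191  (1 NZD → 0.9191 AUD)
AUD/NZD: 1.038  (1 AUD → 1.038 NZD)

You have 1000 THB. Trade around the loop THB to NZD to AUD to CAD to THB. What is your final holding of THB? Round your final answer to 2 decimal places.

1000 THB × 0.04711 = 47.11 NZD
47.11 NZD × 0.9191 = 43.298801 AUD
43.298801 AUD × 0.7074 = 30.6295718274 CAD
30.6295718274 CAD × 29.69 = 909.391987555506 THB

909.39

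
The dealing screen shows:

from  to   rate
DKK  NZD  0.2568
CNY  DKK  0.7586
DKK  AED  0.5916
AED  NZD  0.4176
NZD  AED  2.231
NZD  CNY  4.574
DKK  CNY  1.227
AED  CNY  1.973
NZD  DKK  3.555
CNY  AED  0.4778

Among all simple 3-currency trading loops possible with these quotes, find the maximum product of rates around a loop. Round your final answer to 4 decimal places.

0.9126

AED→NZD→CNY→AED: 0.4176 × 4.574 × 0.4778 = 0.91265
DKK→NZD→CNY→DKK: 0.2568 × 4.574 × 0.7586 = 0.89105
AED→CNY→DKK→AED: 1.973 × 0.7586 × 0.5916 = 0.88546
AED→NZD→DKK→AED: 0.4176 × 3.555 × 0.5916 = 0.87827
Maximum is AED→NZD→CNY→AED at 0.9126; no arbitrage — every cycle loses value.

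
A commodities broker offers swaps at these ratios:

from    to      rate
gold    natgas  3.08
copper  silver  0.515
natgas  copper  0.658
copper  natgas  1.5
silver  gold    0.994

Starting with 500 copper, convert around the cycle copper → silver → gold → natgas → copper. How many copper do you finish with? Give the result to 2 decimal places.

518.73

500 copper × 0.515 = 257.5 silver
257.5 silver × 0.994 = 255.955 gold
255.955 gold × 3.08 = 788.3414 natgas
788.3414 natgas × 0.658 = 518.7286412 copper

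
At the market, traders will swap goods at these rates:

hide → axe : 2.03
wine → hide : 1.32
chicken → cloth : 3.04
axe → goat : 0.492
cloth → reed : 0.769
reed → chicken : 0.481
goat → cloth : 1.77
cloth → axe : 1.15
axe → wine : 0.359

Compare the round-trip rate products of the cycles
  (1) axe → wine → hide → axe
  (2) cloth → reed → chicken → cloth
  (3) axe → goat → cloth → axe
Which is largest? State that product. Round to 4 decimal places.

(1) 0.359 × 1.32 × 2.03 = 0.96198
(2) 0.769 × 0.481 × 3.04 = 1.12446
(3) 0.492 × 1.77 × 1.15 = 1.00147
Highest is cycle (2) at 1.1245 (>1, arbitrage).

1.1245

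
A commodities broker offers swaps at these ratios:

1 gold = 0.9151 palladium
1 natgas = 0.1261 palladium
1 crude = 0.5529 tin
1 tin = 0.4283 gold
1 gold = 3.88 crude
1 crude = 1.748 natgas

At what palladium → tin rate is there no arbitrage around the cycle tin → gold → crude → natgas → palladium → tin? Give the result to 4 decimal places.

2.7300

Known legs of the cycle: 0.4283 × 3.88 × 1.748 × 0.1261 = 0.3662994907312
For no arbitrage the full-cycle product must be 1, so the missing rate is 1 / 0.3662994907312 ≈ 2.730007.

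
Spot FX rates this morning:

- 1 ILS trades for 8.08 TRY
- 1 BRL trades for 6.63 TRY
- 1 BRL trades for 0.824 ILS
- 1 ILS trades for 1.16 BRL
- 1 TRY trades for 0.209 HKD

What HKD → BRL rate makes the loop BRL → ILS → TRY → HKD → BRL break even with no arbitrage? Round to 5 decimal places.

Known legs of the cycle: 0.824 × 8.08 × 0.209 = 1.39150528
For no arbitrage the full-cycle product must be 1, so the missing rate is 1 / 1.39150528 ≈ 0.7186462.

0.71865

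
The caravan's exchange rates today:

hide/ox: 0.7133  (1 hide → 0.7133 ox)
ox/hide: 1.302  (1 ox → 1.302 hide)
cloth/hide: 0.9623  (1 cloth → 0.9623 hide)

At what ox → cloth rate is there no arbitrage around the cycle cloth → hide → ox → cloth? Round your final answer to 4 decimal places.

1.4569

Known legs of the cycle: 0.9623 × 0.7133 = 0.68640859
For no arbitrage the full-cycle product must be 1, so the missing rate is 1 / 0.68640859 ≈ 1.456858.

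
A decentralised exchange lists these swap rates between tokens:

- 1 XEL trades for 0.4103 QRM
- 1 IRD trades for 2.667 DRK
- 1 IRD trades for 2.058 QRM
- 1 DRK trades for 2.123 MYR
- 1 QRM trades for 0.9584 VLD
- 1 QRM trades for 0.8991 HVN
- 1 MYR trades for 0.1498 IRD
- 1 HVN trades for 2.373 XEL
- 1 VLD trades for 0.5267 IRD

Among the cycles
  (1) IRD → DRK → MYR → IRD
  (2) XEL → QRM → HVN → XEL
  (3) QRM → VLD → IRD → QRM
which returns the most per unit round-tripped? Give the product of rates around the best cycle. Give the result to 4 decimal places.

1.0389

(1) 2.667 × 2.123 × 0.1498 = 0.84817
(2) 0.4103 × 0.8991 × 2.373 = 0.87540
(3) 0.9584 × 0.5267 × 2.058 = 1.03886
Highest is cycle (3) at 1.0389 (>1, arbitrage).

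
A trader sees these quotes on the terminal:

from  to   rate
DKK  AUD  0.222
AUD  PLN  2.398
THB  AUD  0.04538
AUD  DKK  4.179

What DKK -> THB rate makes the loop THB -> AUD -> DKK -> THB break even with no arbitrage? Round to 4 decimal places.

Known legs of the cycle: 0.04538 × 4.179 = 0.18964302
For no arbitrage the full-cycle product must be 1, so the missing rate is 1 / 0.18964302 ≈ 5.273065.

5.2731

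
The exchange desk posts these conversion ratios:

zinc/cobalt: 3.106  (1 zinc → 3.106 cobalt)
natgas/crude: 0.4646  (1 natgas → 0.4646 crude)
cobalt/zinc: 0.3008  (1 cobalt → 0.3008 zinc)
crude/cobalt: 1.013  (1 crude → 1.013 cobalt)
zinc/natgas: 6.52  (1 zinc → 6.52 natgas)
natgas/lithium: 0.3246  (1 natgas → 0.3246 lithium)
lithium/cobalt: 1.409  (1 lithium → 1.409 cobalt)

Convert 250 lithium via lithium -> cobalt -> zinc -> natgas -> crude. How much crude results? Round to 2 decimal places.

250 lithium × 1.409 = 352.25 cobalt
352.25 cobalt × 0.3008 = 105.9568 zinc
105.9568 zinc × 6.52 = 690.838336 natgas
690.838336 natgas × 0.4646 = 320.9634909056 crude

320.96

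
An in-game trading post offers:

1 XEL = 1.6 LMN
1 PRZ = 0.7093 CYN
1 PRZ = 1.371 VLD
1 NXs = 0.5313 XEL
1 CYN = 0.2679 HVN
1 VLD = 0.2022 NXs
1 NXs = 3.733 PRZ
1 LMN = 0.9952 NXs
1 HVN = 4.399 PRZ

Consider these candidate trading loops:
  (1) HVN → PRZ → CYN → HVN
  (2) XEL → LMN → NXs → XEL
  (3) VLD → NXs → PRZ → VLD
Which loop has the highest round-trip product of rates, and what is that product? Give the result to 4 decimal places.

1.0348

(1) 4.399 × 0.7093 × 0.2679 = 0.83590
(2) 1.6 × 0.9952 × 0.5313 = 0.84600
(3) 0.2022 × 3.733 × 1.371 = 1.03485
Highest is cycle (3) at 1.0348 (>1, arbitrage).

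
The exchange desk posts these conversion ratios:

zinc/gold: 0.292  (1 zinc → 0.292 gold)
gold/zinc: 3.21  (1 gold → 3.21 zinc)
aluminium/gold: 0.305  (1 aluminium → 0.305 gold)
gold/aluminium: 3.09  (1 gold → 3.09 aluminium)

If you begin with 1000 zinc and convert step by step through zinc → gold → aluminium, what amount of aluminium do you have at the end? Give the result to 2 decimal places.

1000 zinc × 0.292 = 292 gold
292 gold × 3.09 = 902.28 aluminium

902.28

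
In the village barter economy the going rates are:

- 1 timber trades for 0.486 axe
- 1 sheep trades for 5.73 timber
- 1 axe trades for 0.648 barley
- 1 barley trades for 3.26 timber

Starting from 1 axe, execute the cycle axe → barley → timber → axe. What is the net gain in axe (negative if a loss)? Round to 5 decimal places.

0.02667

1 axe × 0.648 = 0.648 barley
0.648 barley × 3.26 = 2.11248 timber
2.11248 timber × 0.486 = 1.02666528 axe
Net change: 1.02666528 − 1 = 0.02666528 axe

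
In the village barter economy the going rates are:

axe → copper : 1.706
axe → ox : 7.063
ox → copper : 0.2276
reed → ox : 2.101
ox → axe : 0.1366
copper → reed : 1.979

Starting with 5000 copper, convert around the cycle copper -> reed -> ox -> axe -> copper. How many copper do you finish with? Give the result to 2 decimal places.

5000 copper × 1.979 = 9895 reed
9895 reed × 2.101 = 20789.395 ox
20789.395 ox × 0.1366 = 2839.831357 axe
2839.831357 axe × 1.706 = 4844.752295042 copper

4844.75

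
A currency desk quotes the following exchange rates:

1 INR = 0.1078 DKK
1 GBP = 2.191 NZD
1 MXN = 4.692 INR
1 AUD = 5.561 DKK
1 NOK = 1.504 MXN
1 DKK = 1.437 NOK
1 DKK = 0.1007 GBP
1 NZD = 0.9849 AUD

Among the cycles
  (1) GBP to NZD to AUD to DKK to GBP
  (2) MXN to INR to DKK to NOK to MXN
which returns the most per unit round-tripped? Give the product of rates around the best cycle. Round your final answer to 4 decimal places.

(1) 2.191 × 0.9849 × 5.561 × 0.1007 = 1.20842
(2) 4.692 × 0.1078 × 1.437 × 1.504 = 1.09315
Highest is cycle (1) at 1.2084 (>1, arbitrage).

1.2084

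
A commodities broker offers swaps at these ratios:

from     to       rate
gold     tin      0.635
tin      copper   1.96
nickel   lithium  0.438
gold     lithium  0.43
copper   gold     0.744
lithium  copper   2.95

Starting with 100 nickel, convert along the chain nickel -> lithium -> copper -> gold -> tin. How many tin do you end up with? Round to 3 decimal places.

100 nickel × 0.438 = 43.8 lithium
43.8 lithium × 2.95 = 129.21 copper
129.21 copper × 0.744 = 96.13224 gold
96.13224 gold × 0.635 = 61.0439724 tin

61.044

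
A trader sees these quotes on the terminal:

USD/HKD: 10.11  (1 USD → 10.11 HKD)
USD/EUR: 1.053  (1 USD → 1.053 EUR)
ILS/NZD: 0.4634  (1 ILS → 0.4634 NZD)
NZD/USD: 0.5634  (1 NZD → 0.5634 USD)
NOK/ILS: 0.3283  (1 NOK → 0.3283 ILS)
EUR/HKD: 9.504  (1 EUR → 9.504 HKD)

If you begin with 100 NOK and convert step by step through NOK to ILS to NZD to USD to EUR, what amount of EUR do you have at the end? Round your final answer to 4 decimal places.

100 NOK × 0.3283 = 32.83 ILS
32.83 ILS × 0.4634 = 15.213422 NZD
15.213422 NZD × 0.5634 = 8.5712419548 USD
8.5712419548 USD × 1.053 = 9.0255177784044 EUR

9.0255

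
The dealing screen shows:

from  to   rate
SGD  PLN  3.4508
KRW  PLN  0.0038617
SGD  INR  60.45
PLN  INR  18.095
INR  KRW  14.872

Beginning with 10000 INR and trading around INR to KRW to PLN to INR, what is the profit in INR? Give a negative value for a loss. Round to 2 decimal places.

392.18

10000 INR × 14.872 = 148720 KRW
148720 KRW × 0.0038617 = 574.312024 PLN
574.312024 PLN × 18.095 = 10392.17607428 INR
Net change: 10392.17607428 − 10000 = 392.17607428 INR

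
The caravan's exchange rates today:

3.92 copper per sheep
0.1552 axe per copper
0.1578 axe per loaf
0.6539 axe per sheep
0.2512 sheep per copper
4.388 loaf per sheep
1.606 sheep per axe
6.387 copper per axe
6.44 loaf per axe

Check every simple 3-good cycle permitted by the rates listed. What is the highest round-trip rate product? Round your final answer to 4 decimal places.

1.1120

sheep→loaf→axe→sheep: 4.388 × 0.1578 × 1.606 = 1.11204
sheep→axe→copper→sheep: 0.6539 × 6.387 × 0.2512 = 1.04913
sheep→copper→axe→sheep: 3.92 × 0.1552 × 1.606 = 0.97706
Maximum is sheep→loaf→axe→sheep at 1.1120; arbitrage exists.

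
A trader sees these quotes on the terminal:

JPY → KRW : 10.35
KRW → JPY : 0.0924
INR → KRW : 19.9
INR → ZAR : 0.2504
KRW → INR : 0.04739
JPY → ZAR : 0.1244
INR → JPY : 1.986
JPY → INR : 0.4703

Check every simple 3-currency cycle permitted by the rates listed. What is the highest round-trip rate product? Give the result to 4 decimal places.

INR→JPY→KRW→INR: 1.986 × 10.35 × 0.04739 = 0.97411
INR→KRW→JPY→INR: 19.9 × 0.0924 × 0.4703 = 0.86477
Maximum is INR→JPY→KRW→INR at 0.9741; no arbitrage — every cycle loses value.

0.9741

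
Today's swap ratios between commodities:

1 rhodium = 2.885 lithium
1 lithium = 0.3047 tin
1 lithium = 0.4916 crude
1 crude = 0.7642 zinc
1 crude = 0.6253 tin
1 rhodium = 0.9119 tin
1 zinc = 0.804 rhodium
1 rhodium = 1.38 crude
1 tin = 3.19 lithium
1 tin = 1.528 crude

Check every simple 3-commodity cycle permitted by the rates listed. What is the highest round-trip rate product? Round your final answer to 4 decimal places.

0.9806

lithium→crude→tin→lithium: 0.4916 × 0.6253 × 3.19 = 0.98060
zinc→rhodium→crude→zinc: 0.804 × 1.38 × 0.7642 = 0.84790
Maximum is lithium→crude→tin→lithium at 0.9806; no arbitrage — every cycle loses value.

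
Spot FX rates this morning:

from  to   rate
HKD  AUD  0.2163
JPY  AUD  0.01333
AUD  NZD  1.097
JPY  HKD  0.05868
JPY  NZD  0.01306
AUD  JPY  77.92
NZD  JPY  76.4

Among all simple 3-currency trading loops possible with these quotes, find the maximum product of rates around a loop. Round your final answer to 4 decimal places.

1.1172

AUD→NZD→JPY→AUD: 1.097 × 76.4 × 0.01333 = 1.11720
AUD→JPY→HKD→AUD: 77.92 × 0.05868 × 0.2163 = 0.98900
Maximum is AUD→NZD→JPY→AUD at 1.1172; arbitrage exists.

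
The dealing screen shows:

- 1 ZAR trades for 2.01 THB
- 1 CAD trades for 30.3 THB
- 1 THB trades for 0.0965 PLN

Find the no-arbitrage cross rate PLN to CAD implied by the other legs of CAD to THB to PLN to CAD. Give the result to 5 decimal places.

0.34200

Known legs of the cycle: 30.3 × 0.0965 = 2.92395
For no arbitrage the full-cycle product must be 1, so the missing rate is 1 / 2.92395 ≈ 0.3420031.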